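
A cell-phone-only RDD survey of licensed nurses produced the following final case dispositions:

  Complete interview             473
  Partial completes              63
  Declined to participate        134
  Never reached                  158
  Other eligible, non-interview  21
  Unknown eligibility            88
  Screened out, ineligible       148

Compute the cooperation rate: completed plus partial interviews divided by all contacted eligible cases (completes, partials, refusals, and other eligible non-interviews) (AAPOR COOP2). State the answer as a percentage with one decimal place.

77.6%

Num → 473 + 63 = 536
Base → 473 + 63 + 134 + 21 = 691
COOP2 = 536 / 691 = 0.7757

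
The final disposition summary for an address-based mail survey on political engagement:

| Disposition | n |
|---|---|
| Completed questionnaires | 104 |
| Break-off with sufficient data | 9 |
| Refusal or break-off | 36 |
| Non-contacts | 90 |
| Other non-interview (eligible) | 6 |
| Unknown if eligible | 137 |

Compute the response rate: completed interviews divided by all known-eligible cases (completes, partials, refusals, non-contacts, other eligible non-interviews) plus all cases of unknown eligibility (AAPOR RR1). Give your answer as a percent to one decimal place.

27.2%

Num → 104
Base → 104 + 9 + 36 + 90 + 6 + 137 = 382
RR1 = 104 / 382 = 0.2723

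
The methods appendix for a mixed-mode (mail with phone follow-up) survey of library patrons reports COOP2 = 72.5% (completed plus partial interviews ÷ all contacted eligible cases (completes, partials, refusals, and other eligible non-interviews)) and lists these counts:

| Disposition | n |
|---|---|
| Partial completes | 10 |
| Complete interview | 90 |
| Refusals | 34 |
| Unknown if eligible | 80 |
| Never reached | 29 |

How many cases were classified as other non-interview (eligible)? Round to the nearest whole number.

Num → 90 + 10 = 100
COOP2 = 100 / D = 0.725
D = 100 / 0.725 = 137.9
Rest of base = 134
other non-interview (eligible) = 137.9 − 134 ≈ 4

4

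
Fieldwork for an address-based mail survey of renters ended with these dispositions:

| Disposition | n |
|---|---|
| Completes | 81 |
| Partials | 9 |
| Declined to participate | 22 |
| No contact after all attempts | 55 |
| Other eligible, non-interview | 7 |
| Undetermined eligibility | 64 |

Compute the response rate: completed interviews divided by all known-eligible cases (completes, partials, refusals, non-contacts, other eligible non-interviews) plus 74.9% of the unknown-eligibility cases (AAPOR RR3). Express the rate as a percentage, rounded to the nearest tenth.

Top: 81
Known eligible: 81 + 9 + 22 + 55 + 7 = 174
Eligible share of unknowns: 0.7490 × 64 = 47.94
Base: 174 + 47.94 = 221.94
RR3 = 81 / 221.94 = 0.3650

36.5%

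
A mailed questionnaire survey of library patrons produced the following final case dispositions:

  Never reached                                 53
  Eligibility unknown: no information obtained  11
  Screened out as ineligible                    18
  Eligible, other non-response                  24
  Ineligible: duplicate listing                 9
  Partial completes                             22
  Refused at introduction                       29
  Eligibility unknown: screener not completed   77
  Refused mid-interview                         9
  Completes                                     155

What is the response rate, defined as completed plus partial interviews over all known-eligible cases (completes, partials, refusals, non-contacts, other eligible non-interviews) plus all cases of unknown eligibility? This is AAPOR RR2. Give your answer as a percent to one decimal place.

46.6%

Declined to participate = 29 + 9 = 38
Unknown eligibility = 77 + 11 = 88
Out of scope = 18 + 9 = 27
Numerator: 155 + 22 = 177
Base: 155 + 22 + 38 + 53 + 24 + 88 = 380
RR2 = 177 / 380 = 0.4658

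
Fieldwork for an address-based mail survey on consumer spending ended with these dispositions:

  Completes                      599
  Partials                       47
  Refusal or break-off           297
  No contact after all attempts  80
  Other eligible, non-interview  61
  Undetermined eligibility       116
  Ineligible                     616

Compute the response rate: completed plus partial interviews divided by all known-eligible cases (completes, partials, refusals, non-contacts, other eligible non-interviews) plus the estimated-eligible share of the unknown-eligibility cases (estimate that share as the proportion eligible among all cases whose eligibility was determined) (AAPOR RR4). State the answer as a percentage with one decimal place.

Top: 599 + 47 = 646
Determined eligible: 599 + 47 + 297 + 80 + 61 = 1084
e = 1084 / (1084 + 616) = 1084 / 1700 = 0.6376
Eligible share of unknowns: 0.6376 × 116 = 73.96
Denom: 1084 + 73.96 = 1157.96
RR4 = 646 / 1157.96 = 0.5579

55.8%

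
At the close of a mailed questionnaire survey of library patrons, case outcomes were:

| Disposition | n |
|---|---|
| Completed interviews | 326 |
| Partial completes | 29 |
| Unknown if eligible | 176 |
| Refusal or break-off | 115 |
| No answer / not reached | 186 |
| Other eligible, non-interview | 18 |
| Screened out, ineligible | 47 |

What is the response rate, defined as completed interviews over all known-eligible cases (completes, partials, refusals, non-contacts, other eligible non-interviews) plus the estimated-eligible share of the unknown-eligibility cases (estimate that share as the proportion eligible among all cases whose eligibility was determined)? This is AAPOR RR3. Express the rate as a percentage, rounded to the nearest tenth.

Numerator → 326
Known eligible → 326 + 29 + 115 + 186 + 18 = 674
e = 674 / (674 + 47) = 674 / 721 = 0.9348
Eligible share of unknowns → 0.9348 × 176 = 164.52
Denom → 674 + 164.52 = 838.52
RR3 = 326 / 838.52 = 0.3888

38.9%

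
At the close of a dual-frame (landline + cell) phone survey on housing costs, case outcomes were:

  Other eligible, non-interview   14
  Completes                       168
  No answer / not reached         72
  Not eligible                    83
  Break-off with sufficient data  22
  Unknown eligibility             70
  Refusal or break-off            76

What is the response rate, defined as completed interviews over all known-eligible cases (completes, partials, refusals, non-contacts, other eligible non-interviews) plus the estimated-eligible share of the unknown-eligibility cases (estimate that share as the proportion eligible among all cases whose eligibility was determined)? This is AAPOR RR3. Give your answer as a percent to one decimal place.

41.1%

Num = 168
Known eligible = 168 + 22 + 76 + 72 + 14 = 352
e = 352 / (352 + 83) = 352 / 435 = 0.8092
Estimated eligible among unknowns = 0.8092 × 70 = 56.64
Denom = 352 + 56.64 = 408.64
RR3 = 168 / 408.64 = 0.4111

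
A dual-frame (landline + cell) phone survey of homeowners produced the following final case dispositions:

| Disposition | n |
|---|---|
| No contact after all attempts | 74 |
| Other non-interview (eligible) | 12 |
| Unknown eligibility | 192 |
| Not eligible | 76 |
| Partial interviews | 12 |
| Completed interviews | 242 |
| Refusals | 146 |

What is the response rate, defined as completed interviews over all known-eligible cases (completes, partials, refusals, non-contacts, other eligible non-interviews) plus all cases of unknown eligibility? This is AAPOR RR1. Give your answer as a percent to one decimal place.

Numerator → 242
Base → 242 + 12 + 146 + 74 + 12 + 192 = 678
RR1 = 242 / 678 = 0.3569

35.7%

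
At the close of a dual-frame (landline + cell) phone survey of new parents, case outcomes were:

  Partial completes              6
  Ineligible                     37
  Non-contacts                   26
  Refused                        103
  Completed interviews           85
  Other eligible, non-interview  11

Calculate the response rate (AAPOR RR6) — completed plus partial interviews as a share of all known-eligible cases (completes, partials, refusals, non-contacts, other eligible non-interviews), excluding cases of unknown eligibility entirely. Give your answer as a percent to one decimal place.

39.4%

Num = 85 + 6 = 91
Denominator = 85 + 6 + 103 + 26 + 11 = 231
RR6 = 91 / 231 = 0.3939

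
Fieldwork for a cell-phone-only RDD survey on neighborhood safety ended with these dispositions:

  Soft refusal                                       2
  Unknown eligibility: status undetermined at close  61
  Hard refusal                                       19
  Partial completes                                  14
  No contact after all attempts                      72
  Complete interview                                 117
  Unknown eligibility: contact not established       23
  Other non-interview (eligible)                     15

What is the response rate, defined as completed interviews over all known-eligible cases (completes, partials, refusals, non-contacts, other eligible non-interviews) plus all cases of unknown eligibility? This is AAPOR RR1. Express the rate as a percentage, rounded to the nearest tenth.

36.2%

Refusals = 19 + 2 = 21
Eligibility not determined = 23 + 61 = 84
Top → 117
Denominator → 117 + 14 + 21 + 72 + 15 + 84 = 323
RR1 = 117 / 323 = 0.3622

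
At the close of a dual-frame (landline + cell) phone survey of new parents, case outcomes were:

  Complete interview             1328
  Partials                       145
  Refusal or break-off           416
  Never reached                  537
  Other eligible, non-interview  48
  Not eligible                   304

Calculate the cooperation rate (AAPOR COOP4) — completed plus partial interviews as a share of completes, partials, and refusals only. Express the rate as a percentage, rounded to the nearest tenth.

78.0%

Top: 1328 + 145 = 1473
Denominator: 1328 + 145 + 416 = 1889
COOP4 = 1473 / 1889 = 0.7798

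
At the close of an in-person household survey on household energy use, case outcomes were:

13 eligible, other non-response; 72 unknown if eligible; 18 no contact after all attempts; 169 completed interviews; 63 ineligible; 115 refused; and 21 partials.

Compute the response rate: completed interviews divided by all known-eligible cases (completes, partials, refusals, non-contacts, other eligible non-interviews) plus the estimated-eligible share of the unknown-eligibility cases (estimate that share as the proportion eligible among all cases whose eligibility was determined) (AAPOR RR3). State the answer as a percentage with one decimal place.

42.6%

Numerator = 169
Eligible (known) = 169 + 21 + 115 + 18 + 13 = 336
e = 336 / (336 + 63) = 336 / 399 = 0.8421
e × U = 0.8421 × 72 = 60.63
Base = 336 + 60.63 = 396.63
RR3 = 169 / 396.63 = 0.4261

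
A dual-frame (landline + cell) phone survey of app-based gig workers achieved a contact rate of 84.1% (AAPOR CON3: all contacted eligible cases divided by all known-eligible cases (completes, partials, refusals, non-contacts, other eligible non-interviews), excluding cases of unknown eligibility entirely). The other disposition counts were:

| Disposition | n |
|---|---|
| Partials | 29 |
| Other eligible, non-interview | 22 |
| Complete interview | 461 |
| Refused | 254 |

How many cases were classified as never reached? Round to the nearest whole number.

Top: 461 + 29 + 254 + 22 = 766
CON3 = 766 / D = 0.841
D = 766 / 0.841 = 910.8
Remaining denominator categories sum to 766
never reached = 910.8 − 766 ≈ 145

145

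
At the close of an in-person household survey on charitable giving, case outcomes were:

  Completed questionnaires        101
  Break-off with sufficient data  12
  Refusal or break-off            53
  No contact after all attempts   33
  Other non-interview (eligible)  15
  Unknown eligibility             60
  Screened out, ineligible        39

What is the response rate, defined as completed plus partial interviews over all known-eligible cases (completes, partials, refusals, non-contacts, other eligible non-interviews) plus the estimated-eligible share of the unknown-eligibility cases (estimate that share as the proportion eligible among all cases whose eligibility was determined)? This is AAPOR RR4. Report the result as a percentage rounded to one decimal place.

42.7%

Top = 101 + 12 = 113
Eligible (known) = 101 + 12 + 53 + 33 + 15 = 214
e = 214 / (214 + 39) = 214 / 253 = 0.8458
Eligible share of unknowns = 0.8458 × 60 = 50.75
Base = 214 + 50.75 = 264.75
RR4 = 113 / 264.75 = 0.4268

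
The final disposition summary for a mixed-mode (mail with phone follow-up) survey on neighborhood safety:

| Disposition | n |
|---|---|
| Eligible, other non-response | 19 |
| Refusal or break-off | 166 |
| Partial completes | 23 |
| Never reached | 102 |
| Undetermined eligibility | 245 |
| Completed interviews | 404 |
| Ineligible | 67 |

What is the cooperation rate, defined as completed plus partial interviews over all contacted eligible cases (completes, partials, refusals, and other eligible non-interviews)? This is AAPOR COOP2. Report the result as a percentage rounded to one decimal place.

69.8%

Numerator = 404 + 23 = 427
Base = 404 + 23 + 166 + 19 = 612
COOP2 = 427 / 612 = 0.6977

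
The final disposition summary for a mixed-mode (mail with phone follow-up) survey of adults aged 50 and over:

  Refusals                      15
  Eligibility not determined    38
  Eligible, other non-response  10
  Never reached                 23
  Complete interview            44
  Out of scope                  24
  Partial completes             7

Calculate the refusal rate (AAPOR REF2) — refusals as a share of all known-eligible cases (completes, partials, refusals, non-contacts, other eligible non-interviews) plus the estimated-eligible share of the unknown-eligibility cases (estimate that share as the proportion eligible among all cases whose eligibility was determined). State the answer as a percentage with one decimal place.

Top → 15
Determined eligible → 44 + 7 + 15 + 23 + 10 = 99
e = 99 / (99 + 24) = 99 / 123 = 0.8049
e × U → 0.8049 × 38 = 30.59
Base → 99 + 30.59 = 129.59
REF2 = 15 / 129.59 = 0.1157

11.6%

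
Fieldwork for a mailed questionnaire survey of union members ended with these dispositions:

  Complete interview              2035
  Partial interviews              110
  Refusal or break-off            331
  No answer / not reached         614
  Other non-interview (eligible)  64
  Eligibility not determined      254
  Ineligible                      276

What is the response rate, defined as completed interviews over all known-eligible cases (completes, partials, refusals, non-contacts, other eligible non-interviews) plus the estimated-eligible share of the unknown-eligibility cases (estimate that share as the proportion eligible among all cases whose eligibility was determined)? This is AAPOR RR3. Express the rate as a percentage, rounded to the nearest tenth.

Num = 2035
Eligible (known) = 2035 + 110 + 331 + 614 + 64 = 3154
e = 3154 / (3154 + 276) = 3154 / 3430 = 0.9195
e × U = 0.9195 × 254 = 233.55
Denom = 3154 + 233.55 = 3387.55
RR3 = 2035 / 3387.55 = 0.6007

60.1%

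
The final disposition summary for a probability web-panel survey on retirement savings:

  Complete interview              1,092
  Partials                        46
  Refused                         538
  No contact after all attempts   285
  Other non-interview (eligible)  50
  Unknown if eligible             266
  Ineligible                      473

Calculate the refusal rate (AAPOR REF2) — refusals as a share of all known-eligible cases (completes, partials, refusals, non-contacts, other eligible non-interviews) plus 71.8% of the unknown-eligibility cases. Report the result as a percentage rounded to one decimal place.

Top → 538
Eligible (known) → 1092 + 46 + 538 + 285 + 50 = 2011
Estimated eligible among unknowns → 0.7180 × 266 = 190.99
Denominator → 2011 + 190.99 = 2201.99
REF2 = 538 / 2201.99 = 0.2443

24.4%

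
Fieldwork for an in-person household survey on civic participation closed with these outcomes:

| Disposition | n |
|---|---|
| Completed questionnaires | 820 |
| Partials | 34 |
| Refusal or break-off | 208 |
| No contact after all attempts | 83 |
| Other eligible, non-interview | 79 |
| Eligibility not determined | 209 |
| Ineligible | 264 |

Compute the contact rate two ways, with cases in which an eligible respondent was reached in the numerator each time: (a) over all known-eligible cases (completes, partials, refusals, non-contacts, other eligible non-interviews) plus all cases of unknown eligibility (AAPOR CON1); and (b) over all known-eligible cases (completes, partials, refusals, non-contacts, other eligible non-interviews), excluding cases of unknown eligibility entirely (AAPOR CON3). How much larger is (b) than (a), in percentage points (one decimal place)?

13.6

Num → 820 + 34 + 208 + 79 = 1141
Denom → 820 + 34 + 208 + 83 + 79 + 209 = 1433
CON1 = 1141 / 1433 = 0.7962
Denom → 820 + 34 + 208 + 83 + 79 = 1224
CON3 = 1141 / 1224 = 0.9322
Difference = 93.22 − 79.62 = 13.60 percentage points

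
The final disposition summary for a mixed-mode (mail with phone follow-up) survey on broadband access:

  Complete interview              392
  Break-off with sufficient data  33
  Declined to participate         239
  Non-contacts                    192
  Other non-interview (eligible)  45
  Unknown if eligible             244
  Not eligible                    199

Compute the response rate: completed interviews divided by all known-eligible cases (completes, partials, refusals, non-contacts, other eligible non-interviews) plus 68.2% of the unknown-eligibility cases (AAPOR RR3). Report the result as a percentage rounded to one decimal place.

36.7%

Num: 392
Eligible (known): 392 + 33 + 239 + 192 + 45 = 901
Estimated eligible among unknowns: 0.6820 × 244 = 166.41
Denom: 901 + 166.41 = 1067.41
RR3 = 392 / 1067.41 = 0.3672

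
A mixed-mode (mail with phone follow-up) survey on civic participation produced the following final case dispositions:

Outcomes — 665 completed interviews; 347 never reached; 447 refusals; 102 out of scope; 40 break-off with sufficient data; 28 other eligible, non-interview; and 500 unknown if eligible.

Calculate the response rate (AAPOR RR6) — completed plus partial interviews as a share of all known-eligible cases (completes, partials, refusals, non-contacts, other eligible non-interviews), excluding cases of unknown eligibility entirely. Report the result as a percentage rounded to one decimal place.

46.2%

Num = 665 + 40 = 705
Denominator = 665 + 40 + 447 + 347 + 28 = 1527
RR6 = 705 / 1527 = 0.4617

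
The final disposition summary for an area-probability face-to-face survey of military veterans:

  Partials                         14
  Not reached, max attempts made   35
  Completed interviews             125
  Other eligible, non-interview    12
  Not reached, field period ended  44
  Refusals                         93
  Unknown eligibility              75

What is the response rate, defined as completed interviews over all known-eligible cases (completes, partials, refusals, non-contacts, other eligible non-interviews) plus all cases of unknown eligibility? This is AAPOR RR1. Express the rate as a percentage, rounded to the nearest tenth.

Never reached = 44 + 35 = 79
Num = 125
Denom = 125 + 14 + 93 + 79 + 12 + 75 = 398
RR1 = 125 / 398 = 0.3141

31.4%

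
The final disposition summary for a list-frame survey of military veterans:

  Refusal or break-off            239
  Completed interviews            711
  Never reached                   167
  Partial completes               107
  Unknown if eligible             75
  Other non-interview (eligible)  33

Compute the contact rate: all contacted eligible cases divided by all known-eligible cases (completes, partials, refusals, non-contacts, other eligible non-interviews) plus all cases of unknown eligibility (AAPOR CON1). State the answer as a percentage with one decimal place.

Top → 711 + 107 + 239 + 33 = 1090
Denominator → 711 + 107 + 239 + 167 + 33 + 75 = 1332
CON1 = 1090 / 1332 = 0.8183

81.8%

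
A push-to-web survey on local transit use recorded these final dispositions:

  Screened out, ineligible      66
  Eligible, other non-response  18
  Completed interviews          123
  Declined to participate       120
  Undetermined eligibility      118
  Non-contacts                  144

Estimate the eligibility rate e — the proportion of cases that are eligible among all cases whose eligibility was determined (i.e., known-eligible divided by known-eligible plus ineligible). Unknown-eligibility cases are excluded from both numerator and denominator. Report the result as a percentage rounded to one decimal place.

Known eligible: 123 + 120 + 144 + 18 = 405
e = 405 / (405 + 66) = 405 / 471 = 0.8599

86.0%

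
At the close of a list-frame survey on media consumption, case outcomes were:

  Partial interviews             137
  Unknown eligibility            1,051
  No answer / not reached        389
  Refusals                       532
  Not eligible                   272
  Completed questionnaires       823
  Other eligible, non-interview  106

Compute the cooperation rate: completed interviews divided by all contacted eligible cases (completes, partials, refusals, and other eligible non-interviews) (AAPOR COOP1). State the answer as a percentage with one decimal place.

Num = 823
Denom = 823 + 137 + 532 + 106 = 1598
COOP1 = 823 / 1598 = 0.5150

51.5%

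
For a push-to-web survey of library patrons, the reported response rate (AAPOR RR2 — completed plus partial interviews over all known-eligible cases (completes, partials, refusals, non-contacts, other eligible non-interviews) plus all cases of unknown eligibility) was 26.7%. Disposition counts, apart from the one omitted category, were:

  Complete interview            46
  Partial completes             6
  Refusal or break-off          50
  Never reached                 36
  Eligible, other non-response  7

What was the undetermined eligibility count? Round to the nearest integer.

Num → 46 + 6 = 52
RR2 = 52 / D = 0.267
D = 52 / 0.267 = 194.8
Other denominator terms total 145
undetermined eligibility = 194.8 − 145 ≈ 50

50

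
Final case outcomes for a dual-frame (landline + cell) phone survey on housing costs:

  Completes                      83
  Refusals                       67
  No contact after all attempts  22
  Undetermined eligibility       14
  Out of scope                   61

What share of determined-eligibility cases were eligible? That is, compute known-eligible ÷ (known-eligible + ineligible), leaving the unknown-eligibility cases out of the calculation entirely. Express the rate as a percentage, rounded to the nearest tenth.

73.8%

Determined eligible: 83 + 67 + 22 = 172
e = 172 / (172 + 61) = 172 / 233 = 0.7382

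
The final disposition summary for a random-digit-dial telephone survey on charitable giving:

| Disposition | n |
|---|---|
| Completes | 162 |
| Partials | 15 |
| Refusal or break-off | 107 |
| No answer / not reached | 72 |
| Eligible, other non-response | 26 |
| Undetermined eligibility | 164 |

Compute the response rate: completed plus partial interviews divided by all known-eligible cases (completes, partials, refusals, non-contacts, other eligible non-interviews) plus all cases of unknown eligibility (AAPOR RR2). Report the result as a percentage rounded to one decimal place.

Top → 162 + 15 = 177
Denom → 162 + 15 + 107 + 72 + 26 + 164 = 546
RR2 = 177 / 546 = 0.3242

32.4%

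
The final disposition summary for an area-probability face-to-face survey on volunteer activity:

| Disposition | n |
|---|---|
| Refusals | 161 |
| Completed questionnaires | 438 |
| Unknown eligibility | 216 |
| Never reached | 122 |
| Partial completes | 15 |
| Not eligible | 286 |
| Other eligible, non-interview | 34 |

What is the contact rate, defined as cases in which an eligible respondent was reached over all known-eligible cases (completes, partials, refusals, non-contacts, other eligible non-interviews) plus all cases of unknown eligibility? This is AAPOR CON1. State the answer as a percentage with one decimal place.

Num = 438 + 15 + 161 + 34 = 648
Base = 438 + 15 + 161 + 122 + 34 + 216 = 986
CON1 = 648 / 986 = 0.6572

65.7%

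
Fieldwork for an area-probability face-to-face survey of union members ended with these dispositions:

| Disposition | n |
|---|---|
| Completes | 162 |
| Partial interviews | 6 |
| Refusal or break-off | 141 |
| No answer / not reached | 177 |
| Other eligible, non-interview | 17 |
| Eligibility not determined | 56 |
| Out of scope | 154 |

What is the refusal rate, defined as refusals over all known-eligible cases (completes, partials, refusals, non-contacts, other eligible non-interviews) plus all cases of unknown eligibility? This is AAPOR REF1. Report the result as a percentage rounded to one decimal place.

25.2%

Top = 141
Denom = 162 + 6 + 141 + 177 + 17 + 56 = 559
REF1 = 141 / 559 = 0.2522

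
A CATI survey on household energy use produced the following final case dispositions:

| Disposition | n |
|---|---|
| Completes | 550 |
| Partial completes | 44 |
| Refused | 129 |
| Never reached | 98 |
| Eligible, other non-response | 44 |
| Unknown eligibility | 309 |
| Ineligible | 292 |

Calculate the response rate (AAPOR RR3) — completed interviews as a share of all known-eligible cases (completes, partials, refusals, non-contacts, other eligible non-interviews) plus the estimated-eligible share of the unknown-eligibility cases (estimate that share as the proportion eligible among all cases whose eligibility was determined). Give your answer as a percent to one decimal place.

Num = 550
Known eligible = 550 + 44 + 129 + 98 + 44 = 865
e = 865 / (865 + 292) = 865 / 1157 = 0.7476
e × U = 0.7476 × 309 = 231.01
Denom = 865 + 231.01 = 1096.01
RR3 = 550 / 1096.01 = 0.5018

50.2%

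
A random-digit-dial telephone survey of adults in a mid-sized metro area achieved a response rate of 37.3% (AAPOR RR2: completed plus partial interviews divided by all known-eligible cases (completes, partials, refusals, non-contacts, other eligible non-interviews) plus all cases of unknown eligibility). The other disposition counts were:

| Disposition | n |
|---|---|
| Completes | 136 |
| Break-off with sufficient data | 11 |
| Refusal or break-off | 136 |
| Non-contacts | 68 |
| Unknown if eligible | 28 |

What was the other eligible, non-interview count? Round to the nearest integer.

Numerator → 136 + 11 = 147
RR2 = 147 / D = 0.373
D = 147 / 0.373 = 394.1
Rest of base = 379
other eligible, non-interview = 394.1 − 379 ≈ 15

15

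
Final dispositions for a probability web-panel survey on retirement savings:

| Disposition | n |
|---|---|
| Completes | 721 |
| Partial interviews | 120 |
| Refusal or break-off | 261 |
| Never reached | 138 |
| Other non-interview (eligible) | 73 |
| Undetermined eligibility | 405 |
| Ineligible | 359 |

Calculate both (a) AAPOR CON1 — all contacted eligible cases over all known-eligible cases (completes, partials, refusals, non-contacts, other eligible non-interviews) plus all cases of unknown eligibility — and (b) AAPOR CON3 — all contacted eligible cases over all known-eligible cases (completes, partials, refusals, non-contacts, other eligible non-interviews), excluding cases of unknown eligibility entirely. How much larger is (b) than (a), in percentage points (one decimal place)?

21.1

Num → 721 + 120 + 261 + 73 = 1175
Base → 721 + 120 + 261 + 138 + 73 + 405 = 1718
CON1 = 1175 / 1718 = 0.6839
Base → 721 + 120 + 261 + 138 + 73 = 1313
CON3 = 1175 / 1313 = 0.8949
Difference = 89.49 − 68.39 = 21.10 percentage points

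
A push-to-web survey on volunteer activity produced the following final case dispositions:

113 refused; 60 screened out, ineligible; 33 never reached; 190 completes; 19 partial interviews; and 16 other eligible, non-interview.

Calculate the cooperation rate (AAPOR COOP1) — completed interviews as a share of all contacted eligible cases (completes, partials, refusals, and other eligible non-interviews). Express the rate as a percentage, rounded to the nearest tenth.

Numerator → 190
Denominator → 190 + 19 + 113 + 16 = 338
COOP1 = 190 / 338 = 0.5621

56.2%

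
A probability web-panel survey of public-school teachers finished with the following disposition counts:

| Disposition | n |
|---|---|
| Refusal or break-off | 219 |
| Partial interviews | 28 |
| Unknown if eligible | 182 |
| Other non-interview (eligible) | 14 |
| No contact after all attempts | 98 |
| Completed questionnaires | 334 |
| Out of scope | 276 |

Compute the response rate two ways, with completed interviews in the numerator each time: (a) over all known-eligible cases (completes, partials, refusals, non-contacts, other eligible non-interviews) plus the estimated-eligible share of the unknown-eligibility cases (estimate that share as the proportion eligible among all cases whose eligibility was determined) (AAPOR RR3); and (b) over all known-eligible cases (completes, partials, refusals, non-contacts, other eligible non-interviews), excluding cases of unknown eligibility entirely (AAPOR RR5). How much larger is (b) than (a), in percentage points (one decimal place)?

7.6

Numerator: 334
Determined eligible: 334 + 28 + 219 + 98 + 14 = 693
e = 693 / (693 + 276) = 693 / 969 = 0.7152
Eligible share of unknowns: 0.7152 × 182 = 130.17
Denom: 693 + 130.17 = 823.17
RR3 = 334 / 823.17 = 0.4057
Denom: 334 + 28 + 219 + 98 + 14 = 693
RR5 = 334 / 693 = 0.4820
Difference = 48.20 − 40.57 = 7.63 percentage points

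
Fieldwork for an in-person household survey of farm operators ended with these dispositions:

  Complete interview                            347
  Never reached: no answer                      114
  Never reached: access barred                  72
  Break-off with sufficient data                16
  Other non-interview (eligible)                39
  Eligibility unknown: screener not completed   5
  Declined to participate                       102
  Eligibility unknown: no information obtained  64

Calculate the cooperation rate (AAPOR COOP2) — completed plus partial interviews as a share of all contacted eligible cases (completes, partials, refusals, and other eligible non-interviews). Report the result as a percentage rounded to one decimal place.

Never reached = 114 + 72 = 186
Unknown if eligible = 5 + 64 = 69
Top: 347 + 16 = 363
Base: 347 + 16 + 102 + 39 = 504
COOP2 = 363 / 504 = 0.7202

72.0%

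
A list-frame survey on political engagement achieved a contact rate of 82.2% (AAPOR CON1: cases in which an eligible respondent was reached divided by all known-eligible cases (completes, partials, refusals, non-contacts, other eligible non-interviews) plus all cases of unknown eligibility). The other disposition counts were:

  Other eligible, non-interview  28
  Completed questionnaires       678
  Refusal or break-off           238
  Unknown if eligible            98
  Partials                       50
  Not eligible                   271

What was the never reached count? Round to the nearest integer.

Num: 678 + 50 + 238 + 28 = 994
CON1 = 994 / D = 0.822
D = 994 / 0.822 = 1209.2
Remaining denominator categories sum to 1092
never reached = 1209.2 − 1092 ≈ 117

117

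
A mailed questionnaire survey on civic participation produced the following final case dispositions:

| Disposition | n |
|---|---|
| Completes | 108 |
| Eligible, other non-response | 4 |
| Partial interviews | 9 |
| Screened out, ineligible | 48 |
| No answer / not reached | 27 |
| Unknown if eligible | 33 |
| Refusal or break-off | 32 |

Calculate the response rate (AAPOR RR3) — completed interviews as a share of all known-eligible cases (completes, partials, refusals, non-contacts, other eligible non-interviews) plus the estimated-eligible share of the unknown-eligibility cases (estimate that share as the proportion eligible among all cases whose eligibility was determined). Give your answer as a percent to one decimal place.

52.4%

Numerator → 108
Determined eligible → 108 + 9 + 32 + 27 + 4 = 180
e = 180 / (180 + 48) = 180 / 228 = 0.7895
Eligible share of unknowns → 0.7895 × 33 = 26.05
Denom → 180 + 26.05 = 206.05
RR3 = 108 / 206.05 = 0.5241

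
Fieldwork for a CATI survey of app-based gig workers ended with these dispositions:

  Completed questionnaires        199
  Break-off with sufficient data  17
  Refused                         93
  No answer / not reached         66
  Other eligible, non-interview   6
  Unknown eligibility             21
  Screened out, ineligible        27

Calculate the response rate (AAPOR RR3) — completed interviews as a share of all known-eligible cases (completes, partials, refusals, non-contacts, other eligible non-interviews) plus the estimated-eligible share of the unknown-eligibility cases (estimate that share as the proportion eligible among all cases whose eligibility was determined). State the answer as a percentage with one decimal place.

Numerator → 199
Known eligible → 199 + 17 + 93 + 66 + 6 = 381
e = 381 / (381 + 27) = 381 / 408 = 0.9338
Estimated eligible among unknowns → 0.9338 × 21 = 19.61
Base → 381 + 19.61 = 400.61
RR3 = 199 / 400.61 = 0.4967

49.7%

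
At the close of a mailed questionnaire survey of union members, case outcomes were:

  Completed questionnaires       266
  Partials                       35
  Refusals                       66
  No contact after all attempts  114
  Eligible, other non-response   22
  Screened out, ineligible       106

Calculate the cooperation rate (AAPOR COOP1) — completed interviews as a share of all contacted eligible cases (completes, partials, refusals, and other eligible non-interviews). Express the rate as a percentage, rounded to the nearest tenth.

Numerator: 266
Denominator: 266 + 35 + 66 + 22 = 389
COOP1 = 266 / 389 = 0.6838

68.4%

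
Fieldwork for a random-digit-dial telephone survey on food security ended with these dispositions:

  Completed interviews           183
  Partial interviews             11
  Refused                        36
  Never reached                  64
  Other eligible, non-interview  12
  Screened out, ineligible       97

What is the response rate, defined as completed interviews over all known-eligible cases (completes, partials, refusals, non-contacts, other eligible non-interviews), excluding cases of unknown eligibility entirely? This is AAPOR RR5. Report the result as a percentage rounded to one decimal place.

Top: 183
Denom: 183 + 11 + 36 + 64 + 12 = 306
RR5 = 183 / 306 = 0.5980

59.8%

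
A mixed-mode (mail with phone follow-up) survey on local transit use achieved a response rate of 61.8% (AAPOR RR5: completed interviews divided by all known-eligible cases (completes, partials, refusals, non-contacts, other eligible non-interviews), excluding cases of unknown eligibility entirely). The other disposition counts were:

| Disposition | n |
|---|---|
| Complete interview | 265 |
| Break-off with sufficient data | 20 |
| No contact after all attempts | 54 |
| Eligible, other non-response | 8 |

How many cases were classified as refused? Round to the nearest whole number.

82

RR5 = 265 / D = 0.618
D = 265 / 0.618 = 428.8
Remaining denominator categories sum to 347
refused = 428.8 − 347 ≈ 82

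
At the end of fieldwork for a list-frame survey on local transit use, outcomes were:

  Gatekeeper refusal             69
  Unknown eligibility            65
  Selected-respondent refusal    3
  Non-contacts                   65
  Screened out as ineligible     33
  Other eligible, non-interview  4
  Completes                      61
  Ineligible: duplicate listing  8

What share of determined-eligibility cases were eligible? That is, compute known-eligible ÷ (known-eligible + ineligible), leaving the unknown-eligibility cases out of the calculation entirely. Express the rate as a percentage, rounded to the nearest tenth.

Refused = 69 + 3 = 72
Out of scope = 33 + 8 = 41
Known eligible: 61 + 72 + 65 + 4 = 202
e = 202 / (202 + 41) = 202 / 243 = 0.8313

83.1%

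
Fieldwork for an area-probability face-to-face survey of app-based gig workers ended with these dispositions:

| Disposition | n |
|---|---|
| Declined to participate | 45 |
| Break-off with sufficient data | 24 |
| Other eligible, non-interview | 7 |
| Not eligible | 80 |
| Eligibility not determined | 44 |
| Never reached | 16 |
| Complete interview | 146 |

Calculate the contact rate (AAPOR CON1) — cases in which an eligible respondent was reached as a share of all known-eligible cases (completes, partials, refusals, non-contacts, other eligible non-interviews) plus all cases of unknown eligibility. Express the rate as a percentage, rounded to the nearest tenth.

Top → 146 + 24 + 45 + 7 = 222
Denom → 146 + 24 + 45 + 16 + 7 + 44 = 282
CON1 = 222 / 282 = 0.7872

78.7%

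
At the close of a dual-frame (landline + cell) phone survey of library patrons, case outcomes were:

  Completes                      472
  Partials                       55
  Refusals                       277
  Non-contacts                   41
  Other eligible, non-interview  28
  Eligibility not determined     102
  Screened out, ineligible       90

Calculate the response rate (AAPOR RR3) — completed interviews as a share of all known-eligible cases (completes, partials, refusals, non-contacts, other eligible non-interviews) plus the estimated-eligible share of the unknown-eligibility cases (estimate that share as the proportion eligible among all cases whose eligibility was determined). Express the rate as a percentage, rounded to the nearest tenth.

48.9%

Top: 472
Eligible (known): 472 + 55 + 277 + 41 + 28 = 873
e = 873 / (873 + 90) = 873 / 963 = 0.9065
e × U: 0.9065 × 102 = 92.46
Denom: 873 + 92.46 = 965.46
RR3 = 472 / 965.46 = 0.4889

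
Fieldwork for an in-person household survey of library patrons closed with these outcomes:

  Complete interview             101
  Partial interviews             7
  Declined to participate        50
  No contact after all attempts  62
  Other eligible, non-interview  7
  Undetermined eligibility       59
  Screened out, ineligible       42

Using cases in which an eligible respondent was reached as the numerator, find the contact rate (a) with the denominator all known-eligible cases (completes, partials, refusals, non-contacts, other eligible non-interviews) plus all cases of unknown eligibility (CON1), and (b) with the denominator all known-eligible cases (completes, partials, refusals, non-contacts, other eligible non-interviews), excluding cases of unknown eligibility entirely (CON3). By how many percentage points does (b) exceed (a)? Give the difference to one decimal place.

Top = 101 + 7 + 50 + 7 = 165
Denom = 101 + 7 + 50 + 62 + 7 + 59 = 286
CON1 = 165 / 286 = 0.5769
Denom = 101 + 7 + 50 + 62 + 7 = 227
CON3 = 165 / 227 = 0.7269
Difference = 72.69 − 57.69 = 15.00 percentage points

15.0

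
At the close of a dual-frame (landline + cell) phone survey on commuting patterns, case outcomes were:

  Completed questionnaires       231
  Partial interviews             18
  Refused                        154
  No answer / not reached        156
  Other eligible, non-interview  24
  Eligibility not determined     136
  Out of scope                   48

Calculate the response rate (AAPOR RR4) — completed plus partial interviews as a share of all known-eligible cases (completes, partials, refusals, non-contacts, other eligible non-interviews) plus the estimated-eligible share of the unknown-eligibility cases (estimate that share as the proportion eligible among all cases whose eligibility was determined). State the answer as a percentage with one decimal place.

Num = 231 + 18 = 249
Determined eligible = 231 + 18 + 154 + 156 + 24 = 583
e = 583 / (583 + 48) = 583 / 631 = 0.9239
e × U = 0.9239 × 136 = 125.65
Denom = 583 + 125.65 = 708.65
RR4 = 249 / 708.65 = 0.3514

35.1%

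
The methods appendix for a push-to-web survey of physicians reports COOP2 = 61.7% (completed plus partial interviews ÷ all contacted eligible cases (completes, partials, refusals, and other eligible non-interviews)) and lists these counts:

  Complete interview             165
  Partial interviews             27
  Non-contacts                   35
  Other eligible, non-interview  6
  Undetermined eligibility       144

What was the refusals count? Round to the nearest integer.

Top = 165 + 27 = 192
COOP2 = 192 / D = 0.617
D = 192 / 0.617 = 311.2
Rest of base = 198
refusals = 311.2 − 198 ≈ 113

113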